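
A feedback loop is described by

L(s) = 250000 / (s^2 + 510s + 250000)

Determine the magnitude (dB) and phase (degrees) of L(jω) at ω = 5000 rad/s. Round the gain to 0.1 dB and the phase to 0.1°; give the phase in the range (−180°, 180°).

At s = jω = j5000:
quadratic: (j5000)² + 510·j5000 + 250000 = -24750000 + j2550000 → |·| ≈ 2.4881e+07, ∠ ≈ 174.12°
|L| = 250000 / 2.4881e+07 ≈ 0.010048
Gain = 20 log₁₀(0.010048) ≈ -39.96 dB
∠L = 0.00° − 174.12° = -174.12°

-40.0 dB, -174.1°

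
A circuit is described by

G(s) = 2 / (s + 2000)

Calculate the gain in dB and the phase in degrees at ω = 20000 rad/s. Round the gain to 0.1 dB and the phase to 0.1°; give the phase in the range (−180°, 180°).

Substitute s = j20000:
Numerator: 2 = 2 + j0
Denominator: (j20000) + 2000 = 2000 + j20000
|N| = √(2² + 0²) ≈ 2, ∠N ≈ 0.00°
|D| = √(2000² + 20000²) ≈ 20100, ∠D ≈ 84.29°
|G| = 2 / 20100 ≈ 9.9502e-05
Gain = 20 log₁₀(9.9502e-05) ≈ -80.04 dB
∠G = 0.00° − 84.29° = -84.29°

-80.0 dB, -84.3°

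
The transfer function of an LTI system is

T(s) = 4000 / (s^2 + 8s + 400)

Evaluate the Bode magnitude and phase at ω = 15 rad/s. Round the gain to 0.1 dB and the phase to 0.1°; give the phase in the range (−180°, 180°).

25.5 dB, -34.4°

At s = jω = j15:
quadratic: (j15)² + 8·j15 + 400 = 175 + j120 → |·| ≈ 212.19, ∠ ≈ 34.44°
|T| = 4000 / 212.19 ≈ 18.851
Gain = 20 log₁₀(18.851) ≈ 25.51 dB
∠T = 0.00° − 34.44° = -34.44°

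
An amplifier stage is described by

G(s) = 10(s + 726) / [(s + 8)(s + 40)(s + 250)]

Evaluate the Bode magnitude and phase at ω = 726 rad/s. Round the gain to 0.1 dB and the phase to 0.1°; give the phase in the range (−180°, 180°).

-91.9 dB, 157.8°

At s = jω = j726:
zero (s+726): 726 + j726 → |·| = √(726²+726²) = √1054152 ≈ 1026.7, ∠ = arctan(726/726) ≈ 45.00°
pole (s+8): 8 + j726 → |·| = √(8²+726²) = √527140 ≈ 726.04, ∠ = arctan(726/8) ≈ 89.37°
pole (s+40): 40 + j726 → |·| = √(40²+726²) = √528676 ≈ 727.1, ∠ = arctan(726/40) ≈ 86.85°
pole (s+250): 250 + j726 → |·| = √(250²+726²) = √589576 ≈ 767.84, ∠ = arctan(726/250) ≈ 71.00°
|G| = 10 · 1026.7 / 4.0535e+08 ≈ 2.5329e-05
Gain = 20 log₁₀(2.5329e-05) ≈ -91.93 dB
∠G = 45.00° − 247.22° = -202.22° ≡ 157.78° (principal value)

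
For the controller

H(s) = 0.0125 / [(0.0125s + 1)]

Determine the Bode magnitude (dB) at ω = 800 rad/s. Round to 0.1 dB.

-58.1 dB

At ω = 800 rad/s:
pole (1 + j800·0.0125) = 1 + j10 → |·| ≈ 10.05, ∠ ≈ 84.29°
|H| = 0.0125 · 1 / (10.05) ≈ 0.0012438
Gain = 20 log₁₀(0.0012438) ≈ -58.10 dB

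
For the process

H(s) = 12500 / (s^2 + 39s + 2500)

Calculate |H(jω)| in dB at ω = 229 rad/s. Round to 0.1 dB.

At s = jω = j229:
quadratic: (j229)² + 39·j229 + 2500 = -49941 + j8931 → |·| ≈ 50733, ∠ ≈ 169.86°
|H| = 12500 / 50733 ≈ 0.24639
Gain = 20 log₁₀(0.24639) ≈ -12.17 dB

-12.2 dB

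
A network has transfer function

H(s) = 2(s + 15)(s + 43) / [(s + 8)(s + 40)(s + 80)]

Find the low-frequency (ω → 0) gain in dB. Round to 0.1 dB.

-26.0 dB

H(0) = 2·15·43 / (8·40·80) ≈ 0.050391
20 log₁₀(0.050391) ≈ -25.95 dB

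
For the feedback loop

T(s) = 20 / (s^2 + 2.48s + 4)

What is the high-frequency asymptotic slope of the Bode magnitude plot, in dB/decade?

Each pole contributes −20 dB/decade at high frequency; each zero contributes +20 dB/decade.
Net: 0 zero(s) − 2 pole(s) → -40 dB/decade.

-40 dB/decade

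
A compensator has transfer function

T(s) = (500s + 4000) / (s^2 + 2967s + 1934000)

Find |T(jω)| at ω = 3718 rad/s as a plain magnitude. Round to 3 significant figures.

0.115

Substitute s = j3718:
Numerator: 500(j3718) + 4000 = 4000 + j1859000
Denominator: (j3718)^2 + 2967(j3718) + 1934000 = -11889524 + j11031306
|N| = √(4000² + 1859000²) ≈ 1.859e+06, ∠N ≈ 89.88°
|D| = √(11889524² + 11031306²) ≈ 1.6219e+07, ∠D ≈ 137.14°
|T| = 1.859e+06 / 1.6219e+07 ≈ 0.11462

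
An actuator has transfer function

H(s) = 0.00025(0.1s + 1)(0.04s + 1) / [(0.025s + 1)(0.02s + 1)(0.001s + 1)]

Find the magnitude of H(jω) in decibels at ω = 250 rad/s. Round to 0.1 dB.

At ω = 250 rad/s:
zero (1 + j250·0.1) = 1 + j25 → |·| ≈ 25.02, ∠ ≈ 87.71°
zero (1 + j250·0.04) = 1 + j10 → |·| ≈ 10.05, ∠ ≈ 84.29°
pole (1 + j250·0.025) = 1 + j6.25 → |·| ≈ 6.3295, ∠ ≈ 80.91°
pole (1 + j250·0.02) = 1 + j5 → |·| ≈ 5.099, ∠ ≈ 78.69°
pole (1 + j250·0.001) = 1 + j0.25 → |·| ≈ 1.0308, ∠ ≈ 14.04°
|H| = 0.00025 · 25.02 · 10.05 / (6.3295 · 5.099 · 1.0308) ≈ 0.0018896
Gain = 20 log₁₀(0.0018896) ≈ -54.47 dB

-54.5 dB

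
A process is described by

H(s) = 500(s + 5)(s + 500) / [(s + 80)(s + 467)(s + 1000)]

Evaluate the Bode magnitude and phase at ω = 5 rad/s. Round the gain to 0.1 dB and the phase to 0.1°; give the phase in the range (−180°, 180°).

-26.5 dB, 41.1°

At s = jω = j5:
zero (s+5): 5 + j5 → |·| = √(5²+5²) = √50 ≈ 7.0711, ∠ = arctan(5/5) ≈ 45.00°
zero (s+500): 500 + j5 → |·| = √(500²+5²) = √250025 ≈ 500.02, ∠ = arctan(5/500) ≈ 0.57°
pole (s+80): 80 + j5 → |·| = √(80²+5²) = √6425 ≈ 80.156, ∠ = arctan(5/80) ≈ 3.58°
pole (s+467): 467 + j5 → |·| = √(467²+5²) = √218114 ≈ 467.03, ∠ = arctan(5/467) ≈ 0.61°
pole (s+1000): 1000 + j5 → |·| = √(1000²+5²) = √1000025 ≈ 1000, ∠ = arctan(5/1000) ≈ 0.29°
|H| = 500 · 3535.7 / 3.7435e+07 ≈ 0.047225
Gain = 20 log₁₀(0.047225) ≈ -26.52 dB
∠H = 45.57° − 4.48° = 41.09°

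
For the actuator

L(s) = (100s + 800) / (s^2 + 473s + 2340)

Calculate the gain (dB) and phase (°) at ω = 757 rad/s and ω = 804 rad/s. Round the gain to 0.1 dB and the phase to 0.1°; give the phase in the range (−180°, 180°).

ω = 757: -19.0 dB, -58.5°; ω = 804: -19.4 dB, -60.0°

Substitute s = j757:
Numerator: 100(j757) + 800 = 800 + j75700
Denominator: (j757)^2 + 473(j757) + 2340 = -570709 + j358061
|N| = √(800² + 75700²) ≈ 75704, ∠N ≈ 89.39°
|D| = √(570709² + 358061²) ≈ 6.7373e+05, ∠D ≈ 147.90°
|L| = 75704 / 6.7373e+05 ≈ 0.11237
Gain = 20 log₁₀(0.11237) ≈ -18.99 dB
∠L = 89.39° − 147.90° = -58.51°

Substitute s = j804:
Numerator: 100(j804) + 800 = 800 + j80400
Denominator: (j804)^2 + 473(j804) + 2340 = -644076 + j380292
|N| = √(800² + 80400²) ≈ 80404, ∠N ≈ 89.43°
|D| = √(644076² + 380292²) ≈ 7.4797e+05, ∠D ≈ 149.44°
|L| = 80404 / 7.4797e+05 ≈ 0.1075
Gain = 20 log₁₀(0.1075) ≈ -19.37 dB
∠L = 89.43° − 149.44° = -60.01°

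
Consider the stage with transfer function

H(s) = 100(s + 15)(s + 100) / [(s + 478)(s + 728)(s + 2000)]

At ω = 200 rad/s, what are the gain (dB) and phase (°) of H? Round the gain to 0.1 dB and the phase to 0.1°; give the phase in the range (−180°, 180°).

-44.9 dB, 105.4°

At s = jω = j200:
zero (s+15): 15 + j200 → |·| = √(15²+200²) = √40225 ≈ 200.56, ∠ = arctan(200/15) ≈ 85.71°
zero (s+100): 100 + j200 → |·| = √(100²+200²) = √50000 ≈ 223.61, ∠ = arctan(200/100) ≈ 63.43°
pole (s+478): 478 + j200 → |·| = √(478²+200²) = √268484 ≈ 518.15, ∠ = arctan(200/478) ≈ 22.70°
pole (s+728): 728 + j200 → |·| = √(728²+200²) = √569984 ≈ 754.97, ∠ = arctan(200/728) ≈ 15.36°
pole (s+2000): 2000 + j200 → |·| = √(2000²+200²) = √4040000 ≈ 2010, ∠ = arctan(200/2000) ≈ 5.71°
|H| = 100 · 44847 / 7.8629e+08 ≈ 0.0057036
Gain = 20 log₁₀(0.0057036) ≈ -44.88 dB
∠H = 149.14° − 43.77° = 105.37°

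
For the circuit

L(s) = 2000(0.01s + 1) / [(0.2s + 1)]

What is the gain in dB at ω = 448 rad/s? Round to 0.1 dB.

At ω = 448 rad/s:
zero (1 + j448·0.01) = 1 + j4.48 → |·| ≈ 4.5903, ∠ ≈ 77.42°
pole (1 + j448·0.2) = 1 + j89.6 → |·| ≈ 89.606, ∠ ≈ 89.36°
|L| = 2000 · 4.5903 / (89.606) ≈ 102.46
Gain = 20 log₁₀(102.46) ≈ 40.21 dB

40.2 dB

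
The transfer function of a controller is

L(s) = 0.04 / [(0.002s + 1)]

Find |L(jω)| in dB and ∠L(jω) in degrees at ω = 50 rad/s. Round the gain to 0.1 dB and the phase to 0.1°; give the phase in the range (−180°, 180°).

At ω = 50 rad/s:
pole (1 + j50·0.002) = 1 + j0.1 → |·| ≈ 1.005, ∠ ≈ 5.71°
|L| = 0.04 · 1 / (1.005) ≈ 0.039801
Gain = 20 log₁₀(0.039801) ≈ -28.00 dB
∠L = (0°) − (5.71°) = -5.71°

-28.0 dB, -5.7°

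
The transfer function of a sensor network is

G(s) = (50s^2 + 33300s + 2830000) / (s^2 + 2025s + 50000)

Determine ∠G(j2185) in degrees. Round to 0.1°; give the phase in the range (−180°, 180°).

26.0°

Substitute s = j2185:
Numerator: 50(j2185)^2 + 33300(j2185) + 2830000 = -235881250 + j72760500
Denominator: (j2185)^2 + 2025(j2185) + 50000 = -4724225 + j4424625
|N| = √(235881250² + 72760500²) ≈ 2.4685e+08, ∠N ≈ 162.86°
|D| = √(4724225² + 4424625²) ≈ 6.4727e+06, ∠D ≈ 136.88°
∠G = 162.86° − 136.88° = 25.98°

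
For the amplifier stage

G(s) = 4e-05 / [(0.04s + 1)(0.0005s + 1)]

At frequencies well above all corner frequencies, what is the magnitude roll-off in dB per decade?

Each pole contributes −20 dB/decade at high frequency; each zero contributes +20 dB/decade.
Net: 0 zero(s) − 2 pole(s) → -40 dB/decade.

-40 dB/decade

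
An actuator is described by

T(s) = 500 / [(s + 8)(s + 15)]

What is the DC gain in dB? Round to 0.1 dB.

T(0) = 500 / (8·15) ≈ 4.1667
20 log₁₀(4.1667) ≈ 12.40 dB

12.4 dB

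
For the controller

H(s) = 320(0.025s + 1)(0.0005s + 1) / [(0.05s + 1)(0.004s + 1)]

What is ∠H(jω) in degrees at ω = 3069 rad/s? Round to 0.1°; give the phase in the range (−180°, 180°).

At ω = 3069 rad/s:
zero (1 + j3069·0.025) = 1 + j76.725 → |·| ≈ 76.732, ∠ ≈ 89.25°
zero (1 + j3069·0.0005) = 1 + j1.5345 → |·| ≈ 1.8316, ∠ ≈ 56.91°
pole (1 + j3069·0.05) = 1 + j153.45 → |·| ≈ 153.45, ∠ ≈ 89.63°
pole (1 + j3069·0.004) = 1 + j12.276 → |·| ≈ 12.317, ∠ ≈ 85.34°
∠H = (89.25° + 56.91°) − (89.63° + 85.34°) = -28.81°

-28.8°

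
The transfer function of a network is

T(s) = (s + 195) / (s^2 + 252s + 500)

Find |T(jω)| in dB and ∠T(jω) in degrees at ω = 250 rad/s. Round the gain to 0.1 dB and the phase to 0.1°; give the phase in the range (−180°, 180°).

Substitute s = j250:
Numerator: (j250) + 195 = 195 + j250
Denominator: (j250)^2 + 252(j250) + 500 = -62000 + j63000
|N| = √(195² + 250²) ≈ 317.06, ∠N ≈ 52.05°
|D| = √(62000² + 63000²) ≈ 88391, ∠D ≈ 134.54°
|T| = 317.06 / 88391 ≈ 0.003587
Gain = 20 log₁₀(0.003587) ≈ -48.91 dB
∠T = 52.05° − 134.54° = -82.49°

-48.9 dB, -82.5°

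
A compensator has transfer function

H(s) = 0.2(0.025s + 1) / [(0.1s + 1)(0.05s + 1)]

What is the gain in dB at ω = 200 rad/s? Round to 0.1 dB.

-45.9 dB

At ω = 200 rad/s:
zero (1 + j200·0.025) = 1 + j5 → |·| ≈ 5.099, ∠ ≈ 78.69°
pole (1 + j200·0.1) = 1 + j20 → |·| ≈ 20.025, ∠ ≈ 87.14°
pole (1 + j200·0.05) = 1 + j10 → |·| ≈ 10.05, ∠ ≈ 84.29°
|H| = 0.2 · 5.099 / (20.025 · 10.05) ≈ 0.0050673
Gain = 20 log₁₀(0.0050673) ≈ -45.90 dB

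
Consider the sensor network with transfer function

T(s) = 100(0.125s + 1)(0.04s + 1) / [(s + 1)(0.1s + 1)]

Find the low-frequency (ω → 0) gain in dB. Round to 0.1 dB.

T(0) = 100 · 1 / 1 = 100
20 log₁₀(100) ≈ 40.00 dB

40.0 dB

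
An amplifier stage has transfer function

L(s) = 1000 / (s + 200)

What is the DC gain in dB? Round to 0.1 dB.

L(0) = 1000 / (200) = 5
20 log₁₀(5) ≈ 13.98 dB

14.0 dB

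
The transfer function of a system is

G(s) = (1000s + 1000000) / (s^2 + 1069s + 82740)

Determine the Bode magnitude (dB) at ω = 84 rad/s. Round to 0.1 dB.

Substitute s = j84:
Numerator: 1000(j84) + 1000000 = 1000000 + j84000
Denominator: (j84)^2 + 1069(j84) + 82740 = 75684 + j89796
|N| = √(1000000² + 84000²) ≈ 1.0035e+06, ∠N ≈ 4.80°
|D| = √(75684² + 89796²) ≈ 1.1744e+05, ∠D ≈ 49.87°
|G| = 1.0035e+06 / 1.1744e+05 ≈ 8.5448
Gain = 20 log₁₀(8.5448) ≈ 18.63 dB

18.6 dB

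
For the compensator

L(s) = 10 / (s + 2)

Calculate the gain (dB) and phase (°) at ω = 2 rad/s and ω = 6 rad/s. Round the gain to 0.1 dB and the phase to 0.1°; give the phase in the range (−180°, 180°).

ω = 2: 11.0 dB, -45.0°; ω = 6: 4.0 dB, -71.6°

Substitute s = j2:
Numerator: 10 = 10 + j0
Denominator: (j2) + 2 = 2 + j2
|N| = √(10² + 0²) ≈ 10, ∠N ≈ 0.00°
|D| = √(2² + 2²) ≈ 2.8284, ∠D ≈ 45.00°
|L| = 10 / 2.8284 ≈ 3.5356
Gain = 20 log₁₀(3.5356) ≈ 10.97 dB
∠L = 0.00° − 45.00° = -45.00°

Substitute s = j6:
Numerator: 10 = 10 + j0
Denominator: (j6) + 2 = 2 + j6
|N| = √(10² + 0²) ≈ 10, ∠N ≈ 0.00°
|D| = √(2² + 6²) ≈ 6.3246, ∠D ≈ 71.57°
|L| = 10 / 6.3246 ≈ 1.5811
Gain = 20 log₁₀(1.5811) ≈ 3.98 dB
∠L = 0.00° − 71.57° = -71.57°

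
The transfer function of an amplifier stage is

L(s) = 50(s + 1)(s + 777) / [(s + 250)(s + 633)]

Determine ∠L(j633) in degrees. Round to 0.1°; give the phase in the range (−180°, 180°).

15.6°

At s = jω = j633:
zero (s+1): 1 + j633 → |·| = √(1²+633²) = √400690 ≈ 633, ∠ = arctan(633/1) ≈ 89.91°
zero (s+777): 777 + j633 → |·| = √(777²+633²) = √1004418 ≈ 1002.2, ∠ = arctan(633/777) ≈ 39.17°
pole (s+250): 250 + j633 → |·| = √(250²+633²) = √463189 ≈ 680.58, ∠ = arctan(633/250) ≈ 68.45°
pole (s+633): 633 + j633 → |·| = √(633²+633²) = √801378 ≈ 895.2, ∠ = arctan(633/633) ≈ 45.00°
∠L = 129.08° − 113.45° = 15.63°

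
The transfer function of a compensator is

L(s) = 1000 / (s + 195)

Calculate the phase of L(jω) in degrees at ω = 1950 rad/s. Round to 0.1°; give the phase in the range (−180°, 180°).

-84.3°

At s = jω = j1950:
pole (s+195): 195 + j1950 → |·| = √(195²+1950²) = √3840525 ≈ 1959.7, ∠ = arctan(1950/195) ≈ 84.29°
∠L = 0.00° − 84.29° = -84.29°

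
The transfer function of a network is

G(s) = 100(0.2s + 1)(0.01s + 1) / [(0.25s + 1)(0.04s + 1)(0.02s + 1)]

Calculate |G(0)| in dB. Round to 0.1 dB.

40.0 dB

G(0) = 100 · 1 / 1 = 100
20 log₁₀(100) ≈ 40.00 dB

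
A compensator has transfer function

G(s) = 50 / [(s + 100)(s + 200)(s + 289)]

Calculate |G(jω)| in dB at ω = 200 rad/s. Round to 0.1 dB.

-113.0 dB

At s = jω = j200:
pole (s+100): 100 + j200 → |·| = √(100²+200²) = √50000 ≈ 223.61, ∠ = arctan(200/100) ≈ 63.43°
pole (s+200): 200 + j200 → |·| = √(200²+200²) = √80000 ≈ 282.84, ∠ = arctan(200/200) ≈ 45.00°
pole (s+289): 289 + j200 → |·| = √(289²+200²) = √123521 ≈ 351.46, ∠ = arctan(200/289) ≈ 34.68°
|G| = 50 / 2.2228e+07 ≈ 2.2494e-06
Gain = 20 log₁₀(2.2494e-06) ≈ -112.96 dB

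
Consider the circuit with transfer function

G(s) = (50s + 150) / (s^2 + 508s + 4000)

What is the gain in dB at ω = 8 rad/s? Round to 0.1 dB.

-22.4 dB

Substitute s = j8:
Numerator: 50(j8) + 150 = 150 + j400
Denominator: (j8)^2 + 508(j8) + 4000 = 3936 + j4064
|N| = √(150² + 400²) ≈ 427.2, ∠N ≈ 69.44°
|D| = √(3936² + 4064²) ≈ 5657.6, ∠D ≈ 45.92°
|G| = 427.2 / 5657.6 ≈ 0.075509
Gain = 20 log₁₀(0.075509) ≈ -22.44 dB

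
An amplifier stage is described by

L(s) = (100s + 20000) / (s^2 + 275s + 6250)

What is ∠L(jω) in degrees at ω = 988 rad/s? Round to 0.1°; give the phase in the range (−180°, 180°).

-85.8°

Substitute s = j988:
Numerator: 100(j988) + 20000 = 20000 + j98800
Denominator: (j988)^2 + 275(j988) + 6250 = -969894 + j271700
|N| = √(20000² + 98800²) ≈ 1.008e+05, ∠N ≈ 78.56°
|D| = √(969894² + 271700²) ≈ 1.0072e+06, ∠D ≈ 164.35°
∠L = 78.56° − 164.35° = -85.79°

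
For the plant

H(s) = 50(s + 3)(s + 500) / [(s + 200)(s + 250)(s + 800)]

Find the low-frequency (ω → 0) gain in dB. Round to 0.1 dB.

-54.5 dB

H(0) = 50·3·500 / (200·250·800) = 0.001875
20 log₁₀(0.001875) ≈ -54.54 dB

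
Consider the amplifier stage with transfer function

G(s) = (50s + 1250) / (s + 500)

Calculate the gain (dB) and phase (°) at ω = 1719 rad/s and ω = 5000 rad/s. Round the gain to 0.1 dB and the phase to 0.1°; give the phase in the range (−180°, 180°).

ω = 1719: 33.6 dB, 15.4°; ω = 5000: 33.9 dB, 5.4°

Substitute s = j1719:
Numerator: 50(j1719) + 1250 = 1250 + j85950
Denominator: (j1719) + 500 = 500 + j1719
|N| = √(1250² + 85950²) ≈ 85959, ∠N ≈ 89.17°
|D| = √(500² + 1719²) ≈ 1790.2, ∠D ≈ 73.78°
|G| = 85959 / 1790.2 ≈ 48.016
Gain = 20 log₁₀(48.016) ≈ 33.63 dB
∠G = 89.17° − 73.78° = 15.39°

Substitute s = j5000:
Numerator: 50(j5000) + 1250 = 1250 + j250000
Denominator: (j5000) + 500 = 500 + j5000
|N| = √(1250² + 250000²) ≈ 2.5e+05, ∠N ≈ 89.71°
|D| = √(500² + 5000²) ≈ 5024.9, ∠D ≈ 84.29°
|G| = 2.5e+05 / 5024.9 ≈ 49.752
Gain = 20 log₁₀(49.752) ≈ 33.94 dB
∠G = 89.71° − 84.29° = 5.42°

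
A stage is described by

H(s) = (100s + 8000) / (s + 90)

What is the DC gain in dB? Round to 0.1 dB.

39.0 dB

H(0) = 8000 / 90 ≈ 88.889
20 log₁₀(88.889) ≈ 38.98 dB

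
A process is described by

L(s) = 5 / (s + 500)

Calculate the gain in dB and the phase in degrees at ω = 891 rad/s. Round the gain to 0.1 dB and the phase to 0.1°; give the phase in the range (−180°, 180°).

At s = jω = j891:
pole (s+500): 500 + j891 → |·| = √(500²+891²) = √1043881 ≈ 1021.7, ∠ = arctan(891/500) ≈ 60.70°
|L| = 5 / 1021.7 ≈ 0.0048938
Gain = 20 log₁₀(0.0048938) ≈ -46.21 dB
∠L = 0.00° − 60.70° = -60.70°

-46.2 dB, -60.7°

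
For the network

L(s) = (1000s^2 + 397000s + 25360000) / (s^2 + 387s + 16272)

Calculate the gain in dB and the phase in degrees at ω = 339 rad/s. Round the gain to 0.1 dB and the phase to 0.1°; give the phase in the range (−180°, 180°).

59.9 dB, -3.3°

Substitute s = j339:
Numerator: 1000(j339)^2 + 397000(j339) + 25360000 = -89561000 + j134583000
Denominator: (j339)^2 + 387(j339) + 16272 = -98649 + j131193
|N| = √(89561000² + 134583000²) ≈ 1.6166e+08, ∠N ≈ 123.64°
|D| = √(98649² + 131193²) ≈ 1.6414e+05, ∠D ≈ 126.94°
|L| = 1.6166e+08 / 1.6414e+05 ≈ 984.89
Gain = 20 log₁₀(984.89) ≈ 59.87 dB
∠L = 123.64° − 126.94° = -3.30°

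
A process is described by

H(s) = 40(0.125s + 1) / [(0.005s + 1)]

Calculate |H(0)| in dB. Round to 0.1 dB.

H(0) = 40 · 1 / 1 = 40
20 log₁₀(40) ≈ 32.04 dB

32.0 dB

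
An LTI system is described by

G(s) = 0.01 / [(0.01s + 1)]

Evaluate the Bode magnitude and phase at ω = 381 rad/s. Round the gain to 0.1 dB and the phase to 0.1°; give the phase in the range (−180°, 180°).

At ω = 381 rad/s:
pole (1 + j381·0.01) = 1 + j3.81 → |·| ≈ 3.939, ∠ ≈ 75.29°
|G| = 0.01 · 1 / (3.939) ≈ 0.0025387
Gain = 20 log₁₀(0.0025387) ≈ -51.91 dB
∠G = (0°) − (75.29°) = -75.29°

-51.9 dB, -75.3°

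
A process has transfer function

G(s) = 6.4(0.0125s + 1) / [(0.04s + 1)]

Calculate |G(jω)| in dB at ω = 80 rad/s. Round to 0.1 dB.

At ω = 80 rad/s:
zero (1 + j80·0.0125) = 1 + j1 → |·| ≈ 1.4142, ∠ ≈ 45.00°
pole (1 + j80·0.04) = 1 + j3.2 → |·| ≈ 3.3526, ∠ ≈ 72.65°
|G| = 6.4 · 1.4142 / (3.3526) ≈ 2.6997
Gain = 20 log₁₀(2.6997) ≈ 8.63 dB

8.6 dB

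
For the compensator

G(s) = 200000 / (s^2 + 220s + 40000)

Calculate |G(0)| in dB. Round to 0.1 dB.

G(0) = 200000 / 40000 = 5
20 log₁₀(5) ≈ 13.98 dB

14.0 dB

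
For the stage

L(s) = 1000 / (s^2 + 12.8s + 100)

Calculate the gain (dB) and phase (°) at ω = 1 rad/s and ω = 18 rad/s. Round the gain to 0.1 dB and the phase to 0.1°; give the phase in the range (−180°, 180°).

ω = 1: 20.0 dB, -7.4°; ω = 18: 9.9 dB, -134.2°

At s = jω = j1:
quadratic: (j1)² + 12.8·j1 + 100 = 99 + j12.8 → |·| ≈ 99.824, ∠ ≈ 7.37°
|L| = 1000 / 99.824 ≈ 10.018
Gain = 20 log₁₀(10.018) ≈ 20.02 dB
∠L = 0.00° − 7.37° = -7.37°

At s = jω = j18:
quadratic: (j18)² + 12.8·j18 + 100 = -224 + j230.4 → |·| ≈ 321.34, ∠ ≈ 134.19°
|L| = 1000 / 321.34 ≈ 3.112
Gain = 20 log₁₀(3.112) ≈ 9.86 dB
∠L = 0.00° − 134.19° = -134.19°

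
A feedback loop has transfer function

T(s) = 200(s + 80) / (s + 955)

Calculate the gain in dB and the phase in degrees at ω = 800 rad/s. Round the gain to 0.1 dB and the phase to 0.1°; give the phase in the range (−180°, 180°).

42.2 dB, 44.3°

At s = jω = j800:
zero (s+80): 80 + j800 → |·| = √(80²+800²) = √646400 ≈ 803.99, ∠ = arctan(800/80) ≈ 84.29°
pole (s+955): 955 + j800 → |·| = √(955²+800²) = √1552025 ≈ 1245.8, ∠ = arctan(800/955) ≈ 39.95°
|T| = 200 · 803.99 / 1245.8 ≈ 129.07
Gain = 20 log₁₀(129.07) ≈ 42.22 dB
∠T = 84.29° − 39.95° = 44.34°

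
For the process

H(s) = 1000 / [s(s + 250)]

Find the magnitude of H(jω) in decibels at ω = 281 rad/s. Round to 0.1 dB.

At s = jω = j281:
pole (s+250): 250 + j281 → |·| = √(250²+281²) = √141461 ≈ 376.11, ∠ = arctan(281/250) ≈ 48.34°
pole at origin: |s| = 281, ∠ = 90.00° (in denominator)
|H| = 1000 / 1.0569e+05 ≈ 0.0094616
Gain = 20 log₁₀(0.0094616) ≈ -40.48 dB

-40.5 dB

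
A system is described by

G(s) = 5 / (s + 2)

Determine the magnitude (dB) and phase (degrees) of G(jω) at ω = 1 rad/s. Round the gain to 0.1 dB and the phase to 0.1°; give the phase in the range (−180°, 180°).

7.0 dB, -26.6°

Substitute s = j1:
Numerator: 5 = 5 + j0
Denominator: (j1) + 2 = 2 + j1
|N| = √(5² + 0²) ≈ 5, ∠N ≈ 0.00°
|D| = √(2² + 1²) ≈ 2.2361, ∠D ≈ 26.57°
|G| = 5 / 2.2361 ≈ 2.236
Gain = 20 log₁₀(2.236) ≈ 6.99 dB
∠G = 0.00° − 26.57° = -26.57°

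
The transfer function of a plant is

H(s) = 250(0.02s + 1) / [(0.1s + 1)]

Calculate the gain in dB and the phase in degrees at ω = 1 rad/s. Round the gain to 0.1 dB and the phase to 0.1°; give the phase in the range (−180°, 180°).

47.9 dB, -4.6°

At ω = 1 rad/s:
zero (1 + j1·0.02) = 1 + j0.02 → |·| ≈ 1.0002, ∠ ≈ 1.15°
pole (1 + j1·0.1) = 1 + j0.1 → |·| ≈ 1.005, ∠ ≈ 5.71°
|H| = 250 · 1.0002 / (1.005) ≈ 248.81
Gain = 20 log₁₀(248.81) ≈ 47.92 dB
∠H = (1.15°) − (5.71°) = -4.56°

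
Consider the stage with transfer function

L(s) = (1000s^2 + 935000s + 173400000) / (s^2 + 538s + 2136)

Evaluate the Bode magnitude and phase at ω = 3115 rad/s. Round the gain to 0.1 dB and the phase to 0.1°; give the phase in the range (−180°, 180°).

60.1 dB, -7.2°

Substitute s = j3115:
Numerator: 1000(j3115)^2 + 935000(j3115) + 173400000 = -9529825000 + j2912525000
Denominator: (j3115)^2 + 538(j3115) + 2136 = -9701089 + j1675870
|N| = √(9529825000² + 2912525000²) ≈ 9.965e+09, ∠N ≈ 163.01°
|D| = √(9701089² + 1675870²) ≈ 9.8448e+06, ∠D ≈ 170.20°
|L| = 9.965e+09 / 9.8448e+06 ≈ 1012.2
Gain = 20 log₁₀(1012.2) ≈ 60.11 dB
∠L = 163.01° − 170.20° = -7.19°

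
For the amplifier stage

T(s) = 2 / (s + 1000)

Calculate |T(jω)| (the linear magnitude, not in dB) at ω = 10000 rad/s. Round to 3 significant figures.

Substitute s = j10000:
Numerator: 2 = 2 + j0
Denominator: (j10000) + 1000 = 1000 + j10000
|N| = √(2² + 0²) ≈ 2, ∠N ≈ 0.00°
|D| = √(1000² + 10000²) ≈ 10050, ∠D ≈ 84.29°
|T| = 2 / 10050 ≈ 0.000199

0.000199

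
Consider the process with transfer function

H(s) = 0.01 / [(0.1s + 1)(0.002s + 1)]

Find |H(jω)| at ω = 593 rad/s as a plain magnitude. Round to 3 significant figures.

At ω = 593 rad/s:
pole (1 + j593·0.1) = 1 + j59.3 → |·| ≈ 59.308, ∠ ≈ 89.03°
pole (1 + j593·0.002) = 1 + j1.186 → |·| ≈ 1.5513, ∠ ≈ 49.86°
|H| = 0.01 · 1 / (59.308 · 1.5513) ≈ 0.00010869

0.000109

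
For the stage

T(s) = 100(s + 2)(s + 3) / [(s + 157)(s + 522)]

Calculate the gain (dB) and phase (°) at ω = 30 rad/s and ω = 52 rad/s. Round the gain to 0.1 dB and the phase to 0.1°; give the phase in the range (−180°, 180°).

At s = jω = j30:
zero (s+2): 2 + j30 → |·| = √(2²+30²) = √904 ≈ 30.067, ∠ = arctan(30/2) ≈ 86.19°
zero (s+3): 3 + j30 → |·| = √(3²+30²) = √909 ≈ 30.15, ∠ = arctan(30/3) ≈ 84.29°
pole (s+157): 157 + j30 → |·| = √(157²+30²) = √25549 ≈ 159.84, ∠ = arctan(30/157) ≈ 10.82°
pole (s+522): 522 + j30 → |·| = √(522²+30²) = √273384 ≈ 522.86, ∠ = arctan(30/522) ≈ 3.29°
|T| = 100 · 906.52 / 83574 ≈ 1.0847
Gain = 20 log₁₀(1.0847) ≈ 0.71 dB
∠T = 170.48° − 14.11° = 156.37°

At s = jω = j52:
zero (s+2): 2 + j52 → |·| = √(2²+52²) = √2708 ≈ 52.038, ∠ = arctan(52/2) ≈ 87.80°
zero (s+3): 3 + j52 → |·| = √(3²+52²) = √2713 ≈ 52.086, ∠ = arctan(52/3) ≈ 86.70°
pole (s+157): 157 + j52 → |·| = √(157²+52²) = √27353 ≈ 165.39, ∠ = arctan(52/157) ≈ 18.33°
pole (s+522): 522 + j52 → |·| = √(522²+52²) = √275188 ≈ 524.58, ∠ = arctan(52/522) ≈ 5.69°
|T| = 100 · 2710.5 / 86760 ≈ 3.1241
Gain = 20 log₁₀(3.1241) ≈ 9.89 dB
∠T = 174.50° − 24.02° = 150.48°

ω = 30: 0.7 dB, 156.4°; ω = 52: 9.9 dB, 150.5°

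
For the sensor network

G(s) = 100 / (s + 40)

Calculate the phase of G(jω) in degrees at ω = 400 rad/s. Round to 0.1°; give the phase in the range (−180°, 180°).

At s = jω = j400:
pole (s+40): 40 + j400 → |·| = √(40²+400²) = √161600 ≈ 402, ∠ = arctan(400/40) ≈ 84.29°
∠G = 0.00° − 84.29° = -84.29°

-84.3°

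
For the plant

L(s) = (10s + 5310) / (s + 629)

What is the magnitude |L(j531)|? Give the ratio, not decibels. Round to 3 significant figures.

9.12

Substitute s = j531:
Numerator: 10(j531) + 5310 = 5310 + j5310
Denominator: (j531) + 629 = 629 + j531
|N| = √(5310² + 5310²) ≈ 7509.5, ∠N ≈ 45.00°
|D| = √(629² + 531²) ≈ 823.17, ∠D ≈ 40.17°
|L| = 7509.5 / 823.17 ≈ 9.1227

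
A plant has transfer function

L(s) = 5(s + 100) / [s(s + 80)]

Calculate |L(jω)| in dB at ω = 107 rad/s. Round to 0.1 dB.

At s = jω = j107:
zero (s+100): 100 + j107 → |·| = √(100²+107²) = √21449 ≈ 146.45, ∠ = arctan(107/100) ≈ 46.94°
pole (s+80): 80 + j107 → |·| = √(80²+107²) = √17849 ≈ 133.6, ∠ = arctan(107/80) ≈ 53.22°
pole at origin: |s| = 107, ∠ = 90.00° (in denominator)
|L| = 5 · 146.45 / 14295 ≈ 0.051224
Gain = 20 log₁₀(0.051224) ≈ -25.81 dB

-25.8 dB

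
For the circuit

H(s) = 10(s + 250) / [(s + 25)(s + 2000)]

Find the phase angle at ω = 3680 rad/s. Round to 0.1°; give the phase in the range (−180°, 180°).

-65.0°

At s = jω = j3680:
zero (s+250): 250 + j3680 → |·| = √(250²+3680²) = √13604900 ≈ 3688.5, ∠ = arctan(3680/250) ≈ 86.11°
pole (s+25): 25 + j3680 → |·| = √(25²+3680²) = √13543025 ≈ 3680.1, ∠ = arctan(3680/25) ≈ 89.61°
pole (s+2000): 2000 + j3680 → |·| = √(2000²+3680²) = √17542400 ≈ 4188.4, ∠ = arctan(3680/2000) ≈ 61.48°
∠H = 86.11° − 151.09° = -64.98°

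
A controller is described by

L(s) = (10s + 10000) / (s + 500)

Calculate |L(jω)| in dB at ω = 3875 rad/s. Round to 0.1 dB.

Substitute s = j3875:
Numerator: 10(j3875) + 10000 = 10000 + j38750
Denominator: (j3875) + 500 = 500 + j3875
|N| = √(10000² + 38750²) ≈ 40020, ∠N ≈ 75.53°
|D| = √(500² + 3875²) ≈ 3907.1, ∠D ≈ 82.65°
|L| = 40020 / 3907.1 ≈ 10.243
Gain = 20 log₁₀(10.243) ≈ 20.21 dB

20.2 dB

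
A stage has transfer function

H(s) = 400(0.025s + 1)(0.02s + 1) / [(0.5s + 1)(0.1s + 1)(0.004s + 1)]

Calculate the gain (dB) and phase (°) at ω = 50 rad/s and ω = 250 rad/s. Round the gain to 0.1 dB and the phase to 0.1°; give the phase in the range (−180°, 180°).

ω = 50: 16.9 dB, -81.4°; ω = 250: 9.3 dB, -62.7°

At ω = 50 rad/s:
zero (1 + j50·0.025) = 1 + j1.25 → |·| ≈ 1.6008, ∠ ≈ 51.34°
zero (1 + j50·0.02) = 1 + j1 → |·| ≈ 1.4142, ∠ ≈ 45.00°
pole (1 + j50·0.5) = 1 + j25 → |·| ≈ 25.02, ∠ ≈ 87.71°
pole (1 + j50·0.1) = 1 + j5 → |·| ≈ 5.099, ∠ ≈ 78.69°
pole (1 + j50·0.004) = 1 + j0.2 → |·| ≈ 1.0198, ∠ ≈ 11.31°
|H| = 400 · 1.6008 · 1.4142 / (25.02 · 5.099 · 1.0198) ≈ 6.9602
Gain = 20 log₁₀(6.9602) ≈ 16.85 dB
∠H = (51.34° + 45.00°) − (87.71° + 78.69° + 11.31°) = -81.37°

At ω = 250 rad/s:
zero (1 + j250·0.025) = 1 + j6.25 → |·| ≈ 6.3295, ∠ ≈ 80.91°
zero (1 + j250·0.02) = 1 + j5 → |·| ≈ 5.099, ∠ ≈ 78.69°
pole (1 + j250·0.5) = 1 + j125 → |·| ≈ 125, ∠ ≈ 89.54°
pole (1 + j250·0.1) = 1 + j25 → |·| ≈ 25.02, ∠ ≈ 87.71°
pole (1 + j250·0.004) = 1 + j1 → |·| ≈ 1.4142, ∠ ≈ 45.00°
|H| = 400 · 6.3295 · 5.099 / (125 · 25.02 · 1.4142) ≈ 2.9188
Gain = 20 log₁₀(2.9188) ≈ 9.30 dB
∠H = (80.91° + 78.69°) − (89.54° + 87.71° + 45.00°) = -62.65°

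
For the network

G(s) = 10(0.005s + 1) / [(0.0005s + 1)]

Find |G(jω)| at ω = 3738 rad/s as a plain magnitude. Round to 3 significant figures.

88.3

At ω = 3738 rad/s:
zero (1 + j3738·0.005) = 1 + j18.69 → |·| ≈ 18.717, ∠ ≈ 86.94°
pole (1 + j3738·0.0005) = 1 + j1.869 → |·| ≈ 2.1197, ∠ ≈ 61.85°
|G| = 10 · 18.717 / (2.1197) ≈ 88.3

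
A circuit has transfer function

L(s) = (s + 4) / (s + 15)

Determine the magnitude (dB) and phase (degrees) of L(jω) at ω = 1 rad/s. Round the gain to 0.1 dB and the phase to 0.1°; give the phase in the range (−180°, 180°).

Substitute s = j1:
Numerator: (j1) + 4 = 4 + j1
Denominator: (j1) + 15 = 15 + j1
|N| = √(4² + 1²) ≈ 4.1231, ∠N ≈ 14.04°
|D| = √(15² + 1²) ≈ 15.033, ∠D ≈ 3.81°
|L| = 4.1231 / 15.033 ≈ 0.27427
Gain = 20 log₁₀(0.27427) ≈ -11.24 dB
∠L = 14.04° − 3.81° = 10.23°

-11.2 dB, 10.2°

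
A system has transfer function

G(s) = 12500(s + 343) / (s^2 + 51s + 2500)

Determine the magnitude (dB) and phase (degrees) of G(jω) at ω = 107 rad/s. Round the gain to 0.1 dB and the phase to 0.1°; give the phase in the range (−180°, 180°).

At s = jω = j107:
zero (s+343): 343 + j107 → |·| = √(343²+107²) = √129098 ≈ 359.3, ∠ = arctan(107/343) ≈ 17.33°
quadratic: (j107)² + 51·j107 + 2500 = -8949 + j5457 → |·| ≈ 10482, ∠ ≈ 148.63°
|G| = 12500 · 359.3 / 10482 ≈ 428.47
Gain = 20 log₁₀(428.47) ≈ 52.64 dB
∠G = 17.33° − 148.63° = -131.30°

52.6 dB, -131.3°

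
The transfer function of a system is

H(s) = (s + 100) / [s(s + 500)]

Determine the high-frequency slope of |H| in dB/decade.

Each pole contributes −20 dB/decade at high frequency; each zero contributes +20 dB/decade.
Net: 1 zero(s) − 2 pole(s) → -20 dB/decade.

-20 dB/decade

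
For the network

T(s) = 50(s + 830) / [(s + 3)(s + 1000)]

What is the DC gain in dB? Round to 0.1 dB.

T(0) = 50·830 / (3·1000) ≈ 13.833
20 log₁₀(13.833) ≈ 22.82 dB

22.8 dB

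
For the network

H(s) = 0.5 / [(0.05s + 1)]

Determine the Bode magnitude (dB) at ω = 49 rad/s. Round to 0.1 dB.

-14.5 dB

At ω = 49 rad/s:
pole (1 + j49·0.05) = 1 + j2.45 → |·| ≈ 2.6462, ∠ ≈ 67.80°
|H| = 0.5 · 1 / (2.6462) ≈ 0.18895
Gain = 20 log₁₀(0.18895) ≈ -14.47 dB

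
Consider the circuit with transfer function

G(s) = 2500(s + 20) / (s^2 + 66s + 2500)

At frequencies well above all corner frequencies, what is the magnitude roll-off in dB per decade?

-20 dB/decade

Each pole contributes −20 dB/decade at high frequency; each zero contributes +20 dB/decade.
Net: 1 zero(s) − 2 pole(s) → -20 dB/decade.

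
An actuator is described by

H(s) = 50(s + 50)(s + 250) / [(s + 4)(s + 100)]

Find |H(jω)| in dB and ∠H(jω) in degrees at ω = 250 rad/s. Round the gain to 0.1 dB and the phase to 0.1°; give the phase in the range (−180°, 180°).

At s = jω = j250:
zero (s+50): 50 + j250 → |·| = √(50²+250²) = √65000 ≈ 254.95, ∠ = arctan(250/50) ≈ 78.69°
zero (s+250): 250 + j250 → |·| = √(250²+250²) = √125000 ≈ 353.55, ∠ = arctan(250/250) ≈ 45.00°
pole (s+4): 4 + j250 → |·| = √(4²+250²) = √62516 ≈ 250.03, ∠ = arctan(250/4) ≈ 89.08°
pole (s+100): 100 + j250 → |·| = √(100²+250²) = √72500 ≈ 269.26, ∠ = arctan(250/100) ≈ 68.20°
|H| = 50 · 90138 / 67323 ≈ 66.944
Gain = 20 log₁₀(66.944) ≈ 36.51 dB
∠H = 123.69° − 157.28° = -33.59°

36.5 dB, -33.6°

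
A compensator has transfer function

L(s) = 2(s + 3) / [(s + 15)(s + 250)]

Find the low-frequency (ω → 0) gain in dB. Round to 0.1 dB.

-55.9 dB

L(0) = 2·3 / (15·250) = 0.0016
20 log₁₀(0.0016) ≈ -55.92 dB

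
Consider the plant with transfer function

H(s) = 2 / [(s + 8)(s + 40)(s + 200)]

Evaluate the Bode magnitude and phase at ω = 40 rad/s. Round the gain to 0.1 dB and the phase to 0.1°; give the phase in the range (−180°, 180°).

At s = jω = j40:
pole (s+8): 8 + j40 → |·| = √(8²+40²) = √1664 ≈ 40.792, ∠ = arctan(40/8) ≈ 78.69°
pole (s+40): 40 + j40 → |·| = √(40²+40²) = √3200 ≈ 56.569, ∠ = arctan(40/40) ≈ 45.00°
pole (s+200): 200 + j40 → |·| = √(200²+40²) = √41600 ≈ 203.96, ∠ = arctan(40/200) ≈ 11.31°
|H| = 2 / 4.7065e+05 ≈ 4.2494e-06
Gain = 20 log₁₀(4.2494e-06) ≈ -107.43 dB
∠H = 0.00° − 135.00° = -135.00°

-107.4 dB, -135.0°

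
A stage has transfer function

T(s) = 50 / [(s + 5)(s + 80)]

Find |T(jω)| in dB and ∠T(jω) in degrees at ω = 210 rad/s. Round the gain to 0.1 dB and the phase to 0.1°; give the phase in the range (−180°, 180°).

-59.5 dB, -157.8°

At s = jω = j210:
pole (s+5): 5 + j210 → |·| = √(5²+210²) = √44125 ≈ 210.06, ∠ = arctan(210/5) ≈ 88.64°
pole (s+80): 80 + j210 → |·| = √(80²+210²) = √50500 ≈ 224.72, ∠ = arctan(210/80) ≈ 69.15°
|T| = 50 / 47205 ≈ 0.0010592
Gain = 20 log₁₀(0.0010592) ≈ -59.50 dB
∠T = 0.00° − 157.79° = -157.79°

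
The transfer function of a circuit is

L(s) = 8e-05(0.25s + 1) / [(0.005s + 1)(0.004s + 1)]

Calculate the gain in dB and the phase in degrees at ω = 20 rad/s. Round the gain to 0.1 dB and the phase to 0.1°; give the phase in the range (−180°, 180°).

At ω = 20 rad/s:
zero (1 + j20·0.25) = 1 + j5 → |·| ≈ 5.099, ∠ ≈ 78.69°
pole (1 + j20·0.005) = 1 + j0.1 → |·| ≈ 1.005, ∠ ≈ 5.71°
pole (1 + j20·0.004) = 1 + j0.08 → |·| ≈ 1.0032, ∠ ≈ 4.57°
|L| = 8e-05 · 5.099 / (1.005 · 1.0032) ≈ 0.0004046
Gain = 20 log₁₀(0.0004046) ≈ -67.86 dB
∠L = (78.69°) − (5.71° + 4.57°) = 68.41°

-67.9 dB, 68.4°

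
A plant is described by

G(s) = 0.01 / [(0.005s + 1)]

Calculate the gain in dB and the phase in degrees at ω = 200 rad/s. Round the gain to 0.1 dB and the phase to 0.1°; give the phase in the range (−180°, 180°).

-43.0 dB, -45.0°

At ω = 200 rad/s:
pole (1 + j200·0.005) = 1 + j1 → |·| ≈ 1.4142, ∠ ≈ 45.00°
|G| = 0.01 · 1 / (1.4142) ≈ 0.0070711
Gain = 20 log₁₀(0.0070711) ≈ -43.01 dB
∠G = (0°) − (45.00°) = -45.00°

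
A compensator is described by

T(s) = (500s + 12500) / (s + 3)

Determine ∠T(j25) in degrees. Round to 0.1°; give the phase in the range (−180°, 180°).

Substitute s = j25:
Numerator: 500(j25) + 12500 = 12500 + j12500
Denominator: (j25) + 3 = 3 + j25
|N| = √(12500² + 12500²) ≈ 17678, ∠N ≈ 45.00°
|D| = √(3² + 25²) ≈ 25.179, ∠D ≈ 83.16°
∠T = 45.00° − 83.16° = -38.16°

-38.2°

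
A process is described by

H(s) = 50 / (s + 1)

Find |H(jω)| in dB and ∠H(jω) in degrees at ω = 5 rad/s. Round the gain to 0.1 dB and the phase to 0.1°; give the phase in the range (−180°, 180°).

At s = jω = j5:
pole (s+1): 1 + j5 → |·| = √(1²+5²) = √26 ≈ 5.099, ∠ = arctan(5/1) ≈ 78.69°
|H| = 50 / 5.099 ≈ 9.8058
Gain = 20 log₁₀(9.8058) ≈ 19.83 dB
∠H = 0.00° − 78.69° = -78.69°

19.8 dB, -78.7°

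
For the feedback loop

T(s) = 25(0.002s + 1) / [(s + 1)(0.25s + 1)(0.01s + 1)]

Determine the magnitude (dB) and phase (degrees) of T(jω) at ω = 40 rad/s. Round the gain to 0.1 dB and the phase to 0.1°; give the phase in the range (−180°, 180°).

-24.7 dB, 169.9°

At ω = 40 rad/s:
zero (1 + j40·0.002) = 1 + j0.08 → |·| ≈ 1.0032, ∠ ≈ 4.57°
pole (1 + j40·1) = 1 + j40 → |·| ≈ 40.012, ∠ ≈ 88.57°
pole (1 + j40·0.25) = 1 + j10 → |·| ≈ 10.05, ∠ ≈ 84.29°
pole (1 + j40·0.01) = 1 + j0.4 → |·| ≈ 1.077, ∠ ≈ 21.80°
|T| = 25 · 1.0032 / (40.012 · 10.05 · 1.077) ≈ 0.05791
Gain = 20 log₁₀(0.05791) ≈ -24.74 dB
∠T = (4.57°) − (88.57° + 84.29° + 21.80°) = -190.09° ≡ 169.91° (principal value)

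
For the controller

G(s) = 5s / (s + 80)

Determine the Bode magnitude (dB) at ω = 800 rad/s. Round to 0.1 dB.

At s = jω = j800:
zero at origin: s = j800 → |·| = 800, ∠ = 90.00°
pole (s+80): 80 + j800 → |·| = √(80²+800²) = √646400 ≈ 803.99, ∠ = arctan(800/80) ≈ 84.29°
|G| = 5 · 800 / 803.99 ≈ 4.9752
Gain = 20 log₁₀(4.9752) ≈ 13.94 dB

13.9 dB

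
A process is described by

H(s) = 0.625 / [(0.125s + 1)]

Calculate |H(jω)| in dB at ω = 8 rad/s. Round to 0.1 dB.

At ω = 8 rad/s:
pole (1 + j8·0.125) = 1 + j1 → |·| ≈ 1.4142, ∠ ≈ 45.00°
|H| = 0.625 · 1 / (1.4142) ≈ 0.44195
Gain = 20 log₁₀(0.44195) ≈ -7.09 dB

-7.1 dB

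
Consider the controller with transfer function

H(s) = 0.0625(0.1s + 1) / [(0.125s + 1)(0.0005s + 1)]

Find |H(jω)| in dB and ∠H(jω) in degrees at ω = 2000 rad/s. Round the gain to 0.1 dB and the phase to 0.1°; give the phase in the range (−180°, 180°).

At ω = 2000 rad/s:
zero (1 + j2000·0.1) = 1 + j200 → |·| ≈ 200, ∠ ≈ 89.71°
pole (1 + j2000·0.125) = 1 + j250 → |·| ≈ 250, ∠ ≈ 89.77°
pole (1 + j2000·0.0005) = 1 + j1 → |·| ≈ 1.4142, ∠ ≈ 45.00°
|H| = 0.0625 · 200 / (250 · 1.4142) ≈ 0.035356
Gain = 20 log₁₀(0.035356) ≈ -29.03 dB
∠H = (89.71°) − (89.77° + 45.00°) = -45.06°

-29.0 dB, -45.1°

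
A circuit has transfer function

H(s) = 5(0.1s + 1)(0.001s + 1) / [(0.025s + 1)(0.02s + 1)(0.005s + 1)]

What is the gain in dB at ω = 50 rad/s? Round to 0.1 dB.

20.8 dB

At ω = 50 rad/s:
zero (1 + j50·0.1) = 1 + j5 → |·| ≈ 5.099, ∠ ≈ 78.69°
zero (1 + j50·0.001) = 1 + j0.05 → |·| ≈ 1.0012, ∠ ≈ 2.86°
pole (1 + j50·0.025) = 1 + j1.25 → |·| ≈ 1.6008, ∠ ≈ 51.34°
pole (1 + j50·0.02) = 1 + j1 → |·| ≈ 1.4142, ∠ ≈ 45.00°
pole (1 + j50·0.005) = 1 + j0.25 → |·| ≈ 1.0308, ∠ ≈ 14.04°
|H| = 5 · 5.099 · 1.0012 / (1.6008 · 1.4142 · 1.0308) ≈ 10.938
Gain = 20 log₁₀(10.938) ≈ 20.78 dB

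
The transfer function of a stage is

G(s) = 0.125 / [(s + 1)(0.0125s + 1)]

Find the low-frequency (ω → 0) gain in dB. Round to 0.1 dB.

G(0) = 0.125 · 1 / 1 = 0.125
20 log₁₀(0.125) ≈ -18.06 dB

-18.1 dB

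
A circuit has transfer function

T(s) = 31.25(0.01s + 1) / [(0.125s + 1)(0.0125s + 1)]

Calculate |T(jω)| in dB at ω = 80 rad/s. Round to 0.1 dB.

At ω = 80 rad/s:
zero (1 + j80·0.01) = 1 + j0.8 → |·| ≈ 1.2806, ∠ ≈ 38.66°
pole (1 + j80·0.125) = 1 + j10 → |·| ≈ 10.05, ∠ ≈ 84.29°
pole (1 + j80·0.0125) = 1 + j1 → |·| ≈ 1.4142, ∠ ≈ 45.00°
|T| = 31.25 · 1.2806 / (10.05 · 1.4142) ≈ 2.8157
Gain = 20 log₁₀(2.8157) ≈ 8.99 dB

9.0 dB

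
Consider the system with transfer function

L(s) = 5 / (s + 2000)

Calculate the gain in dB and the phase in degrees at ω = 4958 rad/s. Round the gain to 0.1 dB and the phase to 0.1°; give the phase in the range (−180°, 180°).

-60.6 dB, -68.0°

Substitute s = j4958:
Numerator: 5 = 5 + j0
Denominator: (j4958) + 2000 = 2000 + j4958
|N| = √(5² + 0²) ≈ 5, ∠N ≈ 0.00°
|D| = √(2000² + 4958²) ≈ 5346.2, ∠D ≈ 68.03°
|L| = 5 / 5346.2 ≈ 0.00093524
Gain = 20 log₁₀(0.00093524) ≈ -60.58 dB
∠L = 0.00° − 68.03° = -68.03°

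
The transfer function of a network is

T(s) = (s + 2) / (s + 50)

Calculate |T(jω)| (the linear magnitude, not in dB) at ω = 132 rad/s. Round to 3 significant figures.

0.935

Substitute s = j132:
Numerator: (j132) + 2 = 2 + j132
Denominator: (j132) + 50 = 50 + j132
|N| = √(2² + 132²) ≈ 132.02, ∠N ≈ 89.13°
|D| = √(50² + 132²) ≈ 141.15, ∠D ≈ 69.25°
|T| = 132.02 / 141.15 ≈ 0.93532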